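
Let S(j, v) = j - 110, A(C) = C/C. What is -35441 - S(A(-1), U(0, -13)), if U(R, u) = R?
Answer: -35332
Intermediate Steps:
A(C) = 1
S(j, v) = -110 + j
-35441 - S(A(-1), U(0, -13)) = -35441 - (-110 + 1) = -35441 - 1*(-109) = -35441 + 109 = -35332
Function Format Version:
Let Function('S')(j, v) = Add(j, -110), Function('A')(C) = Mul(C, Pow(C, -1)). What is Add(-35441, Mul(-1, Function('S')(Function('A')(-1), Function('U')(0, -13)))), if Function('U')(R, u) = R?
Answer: -35332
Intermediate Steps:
Function('A')(C) = 1
Function('S')(j, v) = Add(-110, j)
Add(-35441, Mul(-1, Function('S')(Function('A')(-1), Function('U')(0, -13)))) = Add(-35441, Mul(-1, Add(-110, 1))) = Add(-35441, Mul(-1, -109)) = Add(-35441, 109) = -35332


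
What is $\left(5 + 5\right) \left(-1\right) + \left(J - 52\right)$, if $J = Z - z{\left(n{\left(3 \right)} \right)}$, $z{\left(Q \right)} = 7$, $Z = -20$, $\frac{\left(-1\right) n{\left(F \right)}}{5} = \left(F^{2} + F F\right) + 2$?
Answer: $-89$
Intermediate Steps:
$n{\left(F \right)} = -10 - 10 F^{2}$ ($n{\left(F \right)} = - 5 \left(\left(F^{2} + F F\right) + 2\right) = - 5 \left(\left(F^{2} + F^{2}\right) + 2\right) = - 5 \left(2 F^{2} + 2\right) = - 5 \left(2 + 2 F^{2}\right) = -10 - 10 F^{2}$)
$J = -27$ ($J = -20 - 7 = -27$)
$\left(5 + 5\right) \left(-1\right) + \left(J - 52\right) = \left(5 + 5\right) \left(-1\right) - 79 = 10 \left(-1\right) - 79 = -10 - 79 = -89$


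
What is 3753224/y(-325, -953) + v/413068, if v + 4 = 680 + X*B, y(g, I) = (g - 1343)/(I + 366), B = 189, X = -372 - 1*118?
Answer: 113755938485909/86124678 ≈ 1.3208e+6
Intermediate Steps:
X = -490 (X = -372 - 118 = -490)
y(g, I) = (-1343 + g)/(366 + I)
v = -91934 (v = -4 + (680 - 490*189) = -4 + (680 - 92610) = -4 - 91930 = -91934)
3753224/y(-325, -953) + v/413068 = 3753224/(((-1343 - 325)/(366 - 953))) - 91934/413068 = 3753224/((-1668/(-587))) - 91934*1/413068 = 3753224/((-1/587*(-1668))) - 45967/206534 = 3753224/(1668/587) - 45967/206534 = 3753224*(587/1668) - 45967/206534 = 550785622/417 - 45967/206534 = 113755938485909/86124678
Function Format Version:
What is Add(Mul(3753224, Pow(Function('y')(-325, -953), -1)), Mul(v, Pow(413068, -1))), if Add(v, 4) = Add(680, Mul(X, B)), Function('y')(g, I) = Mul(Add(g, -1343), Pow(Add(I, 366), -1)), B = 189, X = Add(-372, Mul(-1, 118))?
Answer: Rational(113755938485909, 86124678) ≈ 1.3208e+6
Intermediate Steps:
X = -490 (X = Add(-372, -118) = -490)
Function('y')(g, I) = Mul(Pow(Add(366, I), -1), Add(-1343, g)) (Function('y')(g, I) = Mul(Add(-1343, g), Pow(Add(366, I), -1)) = Mul(Pow(Add(366, I), -1), Add(-1343, g)))
v = -91934 (v = Add(-4, Add(680, Mul(-490, 189))) = Add(-4, Add(680, -92610)) = Add(-4, -91930) = -91934)
Add(Mul(3753224, Pow(Function('y')(-325, -953), -1)), Mul(v, Pow(413068, -1))) = Add(Mul(3753224, Pow(Mul(Pow(Add(366, -953), -1), Add(-1343, -325)), -1)), Mul(-91934, Pow(413068, -1))) = Add(Mul(3753224, Pow(Mul(Pow(-587, -1), -1668), -1)), Mul(-91934, Rational(1, 413068))) = Add(Mul(3753224, Pow(Mul(Rational(-1, 587), -1668), -1)), Rational(-45967, 206534)) = Add(Mul(3753224, Pow(Rational(1668, 587), -1)), Rational(-45967, 206534)) = Add(Mul(3753224, Rational(587, 1668)), Rational(-45967, 206534)) = Add(Rational(550785622, 417), Rational(-45967, 206534)) = Rational(113755938485909, 86124678)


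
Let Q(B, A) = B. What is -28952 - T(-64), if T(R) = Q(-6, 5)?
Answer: -28946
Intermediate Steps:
T(R) = -6
-28952 - T(-64) = -28952 - 1*(-6) = -28952 + 6 = -28946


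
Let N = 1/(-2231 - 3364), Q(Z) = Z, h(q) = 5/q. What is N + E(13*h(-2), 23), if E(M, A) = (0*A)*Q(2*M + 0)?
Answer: -1/5595 ≈ -0.00017873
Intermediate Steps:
E(M, A) = 0 (E(M, A) = (0*A)*(2*M + 0) = 0*(2*M) = 0)
N = -1/5595 (N = 1/(-5595) = -1/5595 ≈ -0.00017873)
N + E(13*h(-2), 23) = -1/5595 + 0 = -1/5595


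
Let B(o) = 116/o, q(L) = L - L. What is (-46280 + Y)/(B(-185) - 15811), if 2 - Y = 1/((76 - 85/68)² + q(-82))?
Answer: 765400406390/261511424551 ≈ 2.9268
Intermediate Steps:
q(L) = 0
Y = 178786/89401 (Y = 2 - 1/((76 - 85/68)² + 0) = 2 - 1/((76 - 85*1/68)² + 0) = 2 - 1/((76 - 5/4)² + 0) = 2 - 1/((299/4)² + 0) = 2 - 1/(89401/16 + 0) = 2 - 1/89401/16 = 2 - 1*16/89401 = 2 - 16/89401 = 178786/89401 ≈ 1.9998)
(-46280 + Y)/(B(-185) - 15811) = (-46280 + 178786/89401)/(116/(-185) - 15811) = -4137299494/(89401*(116*(-1/185) - 15811)) = -4137299494/(89401*(-116/185 - 15811)) = -4137299494/(89401*(-2925151/185)) = -4137299494/89401*(-185/2925151) = 765400406390/261511424551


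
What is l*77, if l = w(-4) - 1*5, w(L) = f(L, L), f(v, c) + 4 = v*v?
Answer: 539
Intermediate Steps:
f(v, c) = -4 + v² (f(v, c) = -4 + v*v = -4 + v²)
w(L) = -4 + L²
l = 7 (l = (-4 + (-4)²) - 1*5 = (-4 + 16) - 5 = 12 - 5 = 7)
l*77 = 7*77 = 539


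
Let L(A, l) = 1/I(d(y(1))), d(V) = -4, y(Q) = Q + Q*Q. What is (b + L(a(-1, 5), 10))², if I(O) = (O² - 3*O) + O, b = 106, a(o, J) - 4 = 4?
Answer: 6477025/576 ≈ 11245.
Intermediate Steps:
a(o, J) = 8 (a(o, J) = 4 + 4 = 8)
y(Q) = Q + Q²
I(O) = O² - 2*O
L(A, l) = 1/24 (L(A, l) = 1/(-4*(-2 - 4)) = 1/(-4*(-6)) = 1/24)
(b + L(a(-1, 5), 10))² = (106 + 1/24)² = (2545/24)² = 6477025/576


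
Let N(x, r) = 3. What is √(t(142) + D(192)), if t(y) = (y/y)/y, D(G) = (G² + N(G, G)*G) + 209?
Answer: √759154578/142 ≈ 194.03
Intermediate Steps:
D(G) = 209 + G² + 3*G (D(G) = (G² + 3*G) + 209 = 209 + G² + 3*G)
t(y) = 1/y
√(t(142) + D(192)) = √(1/142 + (209 + 192² + 3*192)) = √(1/142 + (209 + 36864 + 576)) = √(1/142 + 37649) = √(5346159/142) = √759154578/142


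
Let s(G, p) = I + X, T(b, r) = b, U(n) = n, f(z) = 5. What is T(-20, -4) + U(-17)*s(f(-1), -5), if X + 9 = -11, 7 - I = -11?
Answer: 14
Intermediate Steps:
I = 18 (I = 7 - 1*(-11) = 7 + 11 = 18)
X = -20 (X = -9 - 11 = -20)
s(G, p) = -2 (s(G, p) = 18 - 20 = -2)
T(-20, -4) + U(-17)*s(f(-1), -5) = -20 - 17*(-2) = -20 + 34 = 14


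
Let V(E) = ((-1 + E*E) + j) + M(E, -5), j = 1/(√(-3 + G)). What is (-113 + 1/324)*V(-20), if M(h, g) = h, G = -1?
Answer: -13875569/324 + 36611*I/648 ≈ -42826.0 + 56.498*I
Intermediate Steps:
j = -I/2 (j = 1/(√(-3 - 1)) = 1/(√(-4)) = 1/(2*I) = -I/2 ≈ -0.5*I)
V(E) = -1 + E + E² - I/2 (V(E) = ((-1 + E*E) - I/2) + E = ((-1 + E²) - I/2) + E = (-1 + E² - I/2) + E = -1 + E + E² - I/2)
(-113 + 1/324)*V(-20) = (-113 + 1/324)*(-1 - 20 + (-20)² - I/2) = (-113 + 1/324)*(-1 - 20 + 400 - I/2) = -36611*(379 - I/2)/324 = -13875569/324 + 36611*I/648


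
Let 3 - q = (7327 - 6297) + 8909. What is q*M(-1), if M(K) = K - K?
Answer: 0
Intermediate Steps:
M(K) = 0
q = -9936 (q = 3 - ((7327 - 6297) + 8909) = 3 - (1030 + 8909) = 3 - 1*9939 = 3 - 9939 = -9936)
q*M(-1) = -9936*0 = 0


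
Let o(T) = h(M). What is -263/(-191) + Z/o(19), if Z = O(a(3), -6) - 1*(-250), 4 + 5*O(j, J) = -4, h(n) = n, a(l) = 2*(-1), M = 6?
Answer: 40852/955 ≈ 42.777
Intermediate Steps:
a(l) = -2
O(j, J) = -8/5 (O(j, J) = -⅘ + (⅕)*(-4) = -⅘ - ⅘ = -8/5)
Z = 1242/5 (Z = -8/5 - 1*(-250) = -8/5 + 250 = 1242/5 ≈ 248.40)
o(T) = 6
-263/(-191) + Z/o(19) = -263/(-191) + (1242/5)/6 = -263*(-1/191) + (1242/5)*(⅙) = 263/191 + 207/5 = 40852/955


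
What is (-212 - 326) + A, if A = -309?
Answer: -847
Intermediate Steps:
(-212 - 326) + A = (-212 - 326) - 309 = -538 - 309 = -847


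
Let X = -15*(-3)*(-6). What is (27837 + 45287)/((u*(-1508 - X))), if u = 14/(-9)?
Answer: 164529/4333 ≈ 37.971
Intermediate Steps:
u = -14/9 (u = 14*(-⅑) = -14/9 ≈ -1.5556)
X = -270 (X = 45*(-6) = -270)
(27837 + 45287)/((u*(-1508 - X))) = (27837 + 45287)/((-14*(-1508 - 1*(-270))/9)) = 73124/((-14*(-1508 + 270)/9)) = 73124/((-14/9*(-1238))) = 73124/(17332/9) = 73124*(9/17332) = 164529/4333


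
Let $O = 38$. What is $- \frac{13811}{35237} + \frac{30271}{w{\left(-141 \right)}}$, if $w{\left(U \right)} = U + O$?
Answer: $- \frac{1068081760}{3629411} \approx -294.29$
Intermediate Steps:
$w{\left(U \right)} = 38 + U$ ($w{\left(U \right)} = U + 38 = 38 + U$)
$- \frac{13811}{35237} + \frac{30271}{w{\left(-141 \right)}} = - \frac{13811}{35237} + \frac{30271}{38 - 141} = \left(-13811\right) \frac{1}{35237} + \frac{30271}{-103} = - \frac{13811}{35237} + 30271 \left(- \frac{1}{103}\right) = - \frac{13811}{35237} - \frac{30271}{103} = - \frac{1068081760}{3629411}$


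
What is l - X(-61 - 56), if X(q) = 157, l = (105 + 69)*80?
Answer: 13763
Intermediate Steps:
l = 13920 (l = 174*80 = 13920)
l - X(-61 - 56) = 13920 - 1*157 = 13920 - 157 = 13763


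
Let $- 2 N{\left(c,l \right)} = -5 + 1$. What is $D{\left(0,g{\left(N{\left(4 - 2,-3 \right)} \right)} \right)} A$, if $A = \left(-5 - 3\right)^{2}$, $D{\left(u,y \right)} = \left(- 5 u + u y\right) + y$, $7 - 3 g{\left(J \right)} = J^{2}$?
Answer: $64$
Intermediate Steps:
$N{\left(c,l \right)} = 2$ ($N{\left(c,l \right)} = - \frac{-5 + 1}{2} = \left(- \frac{1}{2}\right) \left(-4\right) = 2$)
$g{\left(J \right)} = \frac{7}{3} - \frac{J^{2}}{3}$
$D{\left(u,y \right)} = y - 5 u + u y$
$A = 64$ ($A = \left(-8\right)^{2} = 64$)
$D{\left(0,g{\left(N{\left(4 - 2,-3 \right)} \right)} \right)} A = \left(\left(\frac{7}{3} - \frac{2^{2}}{3}\right) - 0 + 0 \left(\frac{7}{3} - \frac{2^{2}}{3}\right)\right) 64 = \left(\left(\frac{7}{3} - \frac{4}{3}\right) + 0 + 0 \left(\frac{7}{3} - \frac{4}{3}\right)\right) 64 = \left(1 + 0 + 0 \cdot 1\right) 64 = \left(1 + 0 + 0\right) 64 = 1 \cdot 64 = 64$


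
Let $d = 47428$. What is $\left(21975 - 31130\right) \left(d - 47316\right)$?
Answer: $-1025360$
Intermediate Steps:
$\left(21975 - 31130\right) \left(d - 47316\right) = \left(21975 - 31130\right) \left(47428 - 47316\right) = \left(-9155\right) 112 = -1025360$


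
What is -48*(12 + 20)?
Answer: -1536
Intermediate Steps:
-48*(12 + 20) = -48*32 = -8*192 = -1536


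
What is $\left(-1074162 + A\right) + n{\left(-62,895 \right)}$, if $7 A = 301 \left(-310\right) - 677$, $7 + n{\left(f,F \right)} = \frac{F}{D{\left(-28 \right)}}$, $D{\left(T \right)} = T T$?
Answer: $- \frac{852674145}{784} \approx -1.0876 \cdot 10^{6}$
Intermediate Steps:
$D{\left(T \right)} = T^{2}$
$n{\left(f,F \right)} = -7 + \frac{F}{784}$ ($n{\left(f,F \right)} = -7 + \frac{F}{\left(-28\right)^{2}} = -7 + \frac{F}{784}$)
$A = - \frac{93987}{7}$ ($A = \frac{301 \left(-310\right) - 677}{7} = \frac{-93310 - 677}{7} = \frac{1}{7} \left(-93987\right) = - \frac{93987}{7} \approx -13427.0$)
$\left(-1074162 + A\right) + n{\left(-62,895 \right)} = \left(-1074162 - \frac{93987}{7}\right) + \left(-7 + \frac{1}{784} \cdot 895\right) = - \frac{7613121}{7} + \left(-7 + \frac{895}{784}\right) = - \frac{7613121}{7} - \frac{4593}{784} = - \frac{852674145}{784}$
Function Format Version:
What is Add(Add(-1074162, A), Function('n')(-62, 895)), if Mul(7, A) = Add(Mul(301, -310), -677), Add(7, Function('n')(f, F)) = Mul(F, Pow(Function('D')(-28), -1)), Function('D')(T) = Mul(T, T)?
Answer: Rational(-852674145, 784) ≈ -1.0876e+6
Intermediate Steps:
Function('D')(T) = Pow(T, 2)
Function('n')(f, F) = Add(-7, Mul(Rational(1, 784), F)) (Function('n')(f, F) = Add(-7, Mul(F, Pow(Pow(-28, 2), -1))) = Add(-7, Mul(F, Pow(784, -1))) = Add(-7, Mul(F, Rational(1, 784))) = Add(-7, Mul(Rational(1, 784), F)))
A = Rational(-93987, 7) (A = Mul(Rational(1, 7), Add(Mul(301, -310), -677)) = Mul(Rational(1, 7), Add(-93310, -677)) = Mul(Rational(1, 7), -93987) = Rational(-93987, 7) ≈ -13427.)
Add(Add(-1074162, A), Function('n')(-62, 895)) = Add(Add(-1074162, Rational(-93987, 7)), Add(-7, Mul(Rational(1, 784), 895))) = Add(Rational(-7613121, 7), Add(-7, Rational(895, 784))) = Add(Rational(-7613121, 7), Rational(-4593, 784)) = Rational(-852674145, 784)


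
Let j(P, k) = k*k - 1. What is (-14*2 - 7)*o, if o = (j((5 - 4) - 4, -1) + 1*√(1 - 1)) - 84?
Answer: 2940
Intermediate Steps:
j(P, k) = -1 + k² (j(P, k) = k² - 1 = -1 + k²)
o = -84 (o = ((-1 + (-1)²) + 1*√(1 - 1)) - 84 = ((-1 + 1) + 1*√0) - 84 = (0 + 1*0) - 84 = (0 + 0) - 84 = 0 - 84 = -84)
(-14*2 - 7)*o = (-14*2 - 7)*(-84) = (-28 - 7)*(-84) = -35*(-84) = 2940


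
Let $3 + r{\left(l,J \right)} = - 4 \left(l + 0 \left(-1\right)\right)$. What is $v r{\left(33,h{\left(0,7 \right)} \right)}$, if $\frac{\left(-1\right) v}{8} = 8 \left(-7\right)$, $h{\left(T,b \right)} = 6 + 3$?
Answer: $-60480$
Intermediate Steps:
$h{\left(T,b \right)} = 9$
$r{\left(l,J \right)} = -3 - 4 l$ ($r{\left(l,J \right)} = -3 - 4 \left(l + 0 \left(-1\right)\right) = -3 - 4 \left(l + 0\right) = -3 - 4 l$)
$v = 448$ ($v = - 8 \cdot 8 \left(-7\right) = \left(-8\right) \left(-56\right) = 448$)
$v r{\left(33,h{\left(0,7 \right)} \right)} = 448 \left(-3 - 132\right) = 448 \left(-135\right) = -60480$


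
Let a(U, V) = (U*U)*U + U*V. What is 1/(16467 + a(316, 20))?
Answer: 1/31577283 ≈ 3.1668e-8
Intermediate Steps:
a(U, V) = U³ + U*V (a(U, V) = U²*U + U*V = U³ + U*V)
1/(16467 + a(316, 20)) = 1/(16467 + 316*(20 + 316²)) = 1/(16467 + 316*(20 + 99856)) = 1/(16467 + 316*99876) = 1/(16467 + 31560816) = 1/31577283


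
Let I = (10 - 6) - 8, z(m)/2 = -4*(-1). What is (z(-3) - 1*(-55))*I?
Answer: -252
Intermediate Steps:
z(m) = 8 (z(m) = 2*(-4*(-1)) = 2*4 = 8)
I = -4 (I = 4 - 8 = -4)
(z(-3) - 1*(-55))*I = (8 - 1*(-55))*(-4) = (8 + 55)*(-4) = 63*(-4) = -252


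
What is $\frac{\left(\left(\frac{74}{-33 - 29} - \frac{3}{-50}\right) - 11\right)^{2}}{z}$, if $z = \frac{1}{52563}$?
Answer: $\frac{18591703877187}{2402500} \approx 7.7385 \cdot 10^{6}$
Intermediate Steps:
$z = \frac{1}{52563} \approx 1.9025 \cdot 10^{-5}$
$\frac{\left(\left(\frac{74}{-33 - 29} - \frac{3}{-50}\right) - 11\right)^{2}}{z} = \left(\left(\frac{74}{-33 - 29} - \frac{3}{-50}\right) - 11\right)^{2} \frac{1}{\frac{1}{52563}} = \left(\left(\frac{74}{-33 - 29} - - \frac{3}{50}\right) - 11\right)^{2} \cdot 52563 = \left(\left(\frac{74}{-62} + \frac{3}{50}\right) - 11\right)^{2} \cdot 52563 = \left(\left(74 \left(- \frac{1}{62}\right) + \frac{3}{50}\right) - 11\right)^{2} \cdot 52563 = \left(\left(- \frac{37}{31} + \frac{3}{50}\right) - 11\right)^{2} \cdot 52563 = \left(- \frac{1757}{1550} - 11\right)^{2} \cdot 52563 = \left(- \frac{18807}{1550}\right)^{2} \cdot 52563 = \frac{353703249}{2402500} \cdot 52563 = \frac{18591703877187}{2402500}$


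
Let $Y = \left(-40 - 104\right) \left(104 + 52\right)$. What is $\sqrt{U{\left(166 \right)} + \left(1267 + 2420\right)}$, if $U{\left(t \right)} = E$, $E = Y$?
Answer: $i \sqrt{18777} \approx 137.03 i$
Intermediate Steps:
$Y = -22464$ ($Y = \left(-144\right) 156 = -22464$)
$E = -22464$
$U{\left(t \right)} = -22464$
$\sqrt{U{\left(166 \right)} + \left(1267 + 2420\right)} = \sqrt{-22464 + \left(1267 + 2420\right)} = \sqrt{-22464 + 3687} = \sqrt{-18777} = i \sqrt{18777}$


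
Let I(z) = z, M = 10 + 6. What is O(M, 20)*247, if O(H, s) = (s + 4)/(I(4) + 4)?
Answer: 741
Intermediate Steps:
M = 16
O(H, s) = 1/2 + s/8 (O(H, s) = (s + 4)/(4 + 4) = (4 + s)/8 = (4 + s)*(1/8) = 1/2 + s/8)
O(M, 20)*247 = (1/2 + (1/8)*20)*247 = (1/2 + 5/2)*247 = 3*247 = 741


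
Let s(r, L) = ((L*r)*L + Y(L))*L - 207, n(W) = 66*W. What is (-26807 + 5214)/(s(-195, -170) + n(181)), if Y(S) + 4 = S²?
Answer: -21593/953134419 ≈ -2.2655e-5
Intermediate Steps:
Y(S) = -4 + S²
s(r, L) = -207 + L*(-4 + L² + r*L²) (s(r, L) = ((L*r)*L + (-4 + L²))*L - 207 = (r*L² + (-4 + L²))*L - 207 = (-4 + L² + r*L²)*L - 207 = L*(-4 + L² + r*L²) - 207 = -207 + L*(-4 + L² + r*L²))
(-26807 + 5214)/(s(-195, -170) + n(181)) = (-26807 + 5214)/((-207 - 170*(-4 + (-170)²) - 195*(-170)³) + 66*181) = -21593/((-207 - 170*(-4 + 28900) - 195*(-4913000)) + 11946) = -21593/((-207 - 170*28896 + 958035000) + 11946) = -21593/((-207 - 4912320 + 958035000) + 11946) = -21593/(953122473 + 11946) = -21593/953134419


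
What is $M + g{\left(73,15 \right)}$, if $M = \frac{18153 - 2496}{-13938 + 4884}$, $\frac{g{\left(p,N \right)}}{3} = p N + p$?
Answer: $\frac{10569853}{3018} \approx 3502.3$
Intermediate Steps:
$g{\left(p,N \right)} = 3 p + 3 N p$ ($g{\left(p,N \right)} = 3 \left(p N + p\right) = 3 \left(N p + p\right) = 3 \left(p + N p\right) = 3 p + 3 N p$)
$M = - \frac{5219}{3018}$ ($M = \frac{15657}{-9054} = 15657 \left(- \frac{1}{9054}\right) = - \frac{5219}{3018} \approx -1.7293$)
$M + g{\left(73,15 \right)} = - \frac{5219}{3018} + 3 \cdot 73 \left(1 + 15\right) = - \frac{5219}{3018} + 3 \cdot 73 \cdot 16 = - \frac{5219}{3018} + 3504 = \frac{10569853}{3018}$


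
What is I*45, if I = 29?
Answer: 1305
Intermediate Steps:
I*45 = 29*45 = 1305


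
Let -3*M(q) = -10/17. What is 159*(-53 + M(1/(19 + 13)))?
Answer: -142729/17 ≈ -8395.8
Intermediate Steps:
M(q) = 10/51 (M(q) = -(-10)/(3*17) = -1/3*(-10/17) = 10/51)
159*(-53 + M(1/(19 + 13))) = 159*(-53 + 10/51) = 159*(-2693/51) = -142729/17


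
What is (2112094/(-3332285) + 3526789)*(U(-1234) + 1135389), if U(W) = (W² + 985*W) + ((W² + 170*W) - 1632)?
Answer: 32365723223239363229/3332285 ≈ 9.7128e+12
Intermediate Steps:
U(W) = -1632 + 2*W² + 1155*W (U(W) = (W² + 985*W) + (-1632 + W² + 170*W) = -1632 + 2*W² + 1155*W)
(2112094/(-3332285) + 3526789)*(U(-1234) + 1135389) = (2112094/(-3332285) + 3526789)*((-1632 + 2*(-1234)² + 1155*(-1234)) + 1135389) = (2112094*(-1/3332285) + 3526789)*((-1632 + 2*1522756 - 1425270) + 1135389) = (-2112094/3332285 + 3526789)*((-1632 + 3045512 - 1425270) + 1135389) = 11752263970771*(1618610 + 1135389)/3332285 = (11752263970771/3332285)*2753999 = 32365723223239363229/3332285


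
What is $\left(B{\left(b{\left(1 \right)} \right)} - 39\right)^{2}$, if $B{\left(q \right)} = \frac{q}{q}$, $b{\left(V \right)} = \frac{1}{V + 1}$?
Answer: $1444$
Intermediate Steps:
$b{\left(V \right)} = \frac{1}{1 + V}$
$B{\left(q \right)} = 1$
$\left(B{\left(b{\left(1 \right)} \right)} - 39\right)^{2} = \left(1 - 39\right)^{2} = \left(-38\right)^{2} = 1444$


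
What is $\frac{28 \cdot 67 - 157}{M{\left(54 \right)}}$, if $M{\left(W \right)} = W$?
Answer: $\frac{191}{6} \approx 31.833$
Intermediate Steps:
$\frac{28 \cdot 67 - 157}{M{\left(54 \right)}} = \frac{28 \cdot 67 - 157}{54} = \left(1876 - 157\right) \frac{1}{54} = 1719 \cdot \frac{1}{54} = \frac{191}{6}$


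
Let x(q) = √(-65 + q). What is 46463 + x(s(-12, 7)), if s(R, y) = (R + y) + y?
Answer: 46463 + 3*I*√7 ≈ 46463.0 + 7.9373*I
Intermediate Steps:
s(R, y) = R + 2*y
46463 + x(s(-12, 7)) = 46463 + √(-65 + (-12 + 2*7)) = 46463 + √(-65 + (-12 + 14)) = 46463 + √(-65 + 2) = 46463 + √(-63) = 46463 + 3*I*√7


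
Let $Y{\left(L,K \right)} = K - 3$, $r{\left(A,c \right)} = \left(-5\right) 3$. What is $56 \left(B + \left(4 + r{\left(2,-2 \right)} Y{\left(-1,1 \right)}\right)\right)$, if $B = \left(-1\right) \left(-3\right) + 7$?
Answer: $2464$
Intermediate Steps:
$r{\left(A,c \right)} = -15$
$Y{\left(L,K \right)} = -3 + K$ ($Y{\left(L,K \right)} = K - 3 = -3 + K$)
$B = 10$ ($B = 3 + 7 = 10$)
$56 \left(B + \left(4 + r{\left(2,-2 \right)} Y{\left(-1,1 \right)}\right)\right) = 56 \left(10 - \left(-4 + 15 \left(-3 + 1\right)\right)\right) = 56 \left(10 + \left(4 - -30\right)\right) = 56 \left(10 + \left(4 + 30\right)\right) = 56 \left(10 + 34\right) = 56 \cdot 44 = 2464$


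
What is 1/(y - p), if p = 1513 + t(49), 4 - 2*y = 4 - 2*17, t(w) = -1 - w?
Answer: -1/1446 ≈ -0.00069156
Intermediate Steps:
y = 17 (y = 2 - (4 - 2*17)/2 = 2 - (4 - 34)/2 = 2 - ½*(-30) = 2 + 15 = 17)
p = 1463 (p = 1513 + (-1 - 1*49) = 1513 + (-1 - 49) = 1513 - 50 = 1463)
1/(y - p) = 1/(17 - 1*1463) = 1/(17 - 1463) = 1/(-1446) = -1/1446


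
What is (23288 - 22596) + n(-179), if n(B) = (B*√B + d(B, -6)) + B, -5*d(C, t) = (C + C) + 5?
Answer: 2918/5 - 179*I*√179 ≈ 583.6 - 2394.9*I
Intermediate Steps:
d(C, t) = -1 - 2*C/5 (d(C, t) = -((C + C) + 5)/5 = -(2*C + 5)/5 = -(5 + 2*C)/5 = -1 - 2*C/5)
n(B) = -1 + B^(3/2) + 3*B/5 (n(B) = (B*√B + (-1 - 2*B/5)) + B = (B^(3/2) + (-1 - 2*B/5)) + B = (-1 + B^(3/2) - 2*B/5) + B = -1 + B^(3/2) + 3*B/5)
(23288 - 22596) + n(-179) = (23288 - 22596) + (-1 + (-179)^(3/2) + (⅗)*(-179)) = 692 + (-1 - 179*I*√179 - 537/5) = 692 + (-542/5 - 179*I*√179) = 2918/5 - 179*I*√179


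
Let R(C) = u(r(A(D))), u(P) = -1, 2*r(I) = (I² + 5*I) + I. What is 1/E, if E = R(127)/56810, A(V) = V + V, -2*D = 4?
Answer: -56810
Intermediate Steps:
D = -2 (D = -½*4 = -2)
A(V) = 2*V
r(I) = I²/2 + 3*I (r(I) = ((I² + 5*I) + I)/2 = (I² + 6*I)/2 = I²/2 + 3*I)
R(C) = -1
E = -1/56810 ≈ -1.7603e-5
1/E = 1/(-1/56810) = -56810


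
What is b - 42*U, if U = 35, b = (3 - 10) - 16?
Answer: -1493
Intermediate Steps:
b = -23 (b = -7 - 16 = -23)
b - 42*U = -23 - 42*35 = -23 - 1470 = -1493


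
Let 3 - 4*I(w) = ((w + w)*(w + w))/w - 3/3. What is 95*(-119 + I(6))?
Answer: -11780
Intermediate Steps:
I(w) = 1 - w (I(w) = ¾ - (((w + w)*(w + w))/w - 3/3)/4 = ¾ - (((2*w)*(2*w))/w - 3*⅓)/4 = ¾ - ((4*w²)/w - 1)/4 = ¾ - (4*w - 1)/4 = ¾ - (-1 + 4*w)/4 = ¾ + (¼ - w) = 1 - w)
95*(-119 + I(6)) = 95*(-119 + (1 - 1*6)) = 95*(-119 + (1 - 6)) = 95*(-119 - 5) = 95*(-124) = -11780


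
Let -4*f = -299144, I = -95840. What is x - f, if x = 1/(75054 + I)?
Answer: -1554501797/20786 ≈ -74786.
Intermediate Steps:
f = 74786 (f = -¼*(-299144) = 74786)
x = -1/20786 (x = 1/(75054 - 95840) = 1/(-20786) = -1/20786 ≈ -4.8109e-5)
x - f = -1/20786 - 1*74786 = -1/20786 - 74786 = -1554501797/20786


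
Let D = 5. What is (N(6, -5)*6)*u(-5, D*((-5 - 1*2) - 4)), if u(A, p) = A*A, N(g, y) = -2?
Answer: -300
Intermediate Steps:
u(A, p) = A**2
(N(6, -5)*6)*u(-5, D*((-5 - 1*2) - 4)) = -2*6*(-5)**2 = -12*25 = -300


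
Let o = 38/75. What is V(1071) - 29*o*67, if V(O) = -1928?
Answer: -218434/75 ≈ -2912.5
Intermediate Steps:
o = 38/75 (o = 38*(1/75) = 38/75 ≈ 0.50667)
V(1071) - 29*o*67 = -1928 - 29*(38/75)*67 = -1928 - 1102*67/75 = -1928 - 1*73834/75 = -1928 - 73834/75 = -218434/75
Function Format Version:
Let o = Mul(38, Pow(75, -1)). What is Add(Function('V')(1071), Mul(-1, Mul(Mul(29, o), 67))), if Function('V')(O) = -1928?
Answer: Rational(-218434, 75) ≈ -2912.5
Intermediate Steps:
o = Rational(38, 75) (o = Mul(38, Rational(1, 75)) = Rational(38, 75) ≈ 0.50667)
Add(Function('V')(1071), Mul(-1, Mul(Mul(29, o), 67))) = Add(-1928, Mul(-1, Mul(Mul(29, Rational(38, 75)), 67))) = Add(-1928, Mul(-1, Mul(Rational(1102, 75), 67))) = Add(-1928, Mul(-1, Rational(73834, 75))) = Add(-1928, Rational(-73834, 75)) = Rational(-218434, 75)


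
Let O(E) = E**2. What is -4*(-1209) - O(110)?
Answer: -7264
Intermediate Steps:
-4*(-1209) - O(110) = -4*(-1209) - 1*110**2 = 4836 - 1*12100 = 4836 - 12100 = -7264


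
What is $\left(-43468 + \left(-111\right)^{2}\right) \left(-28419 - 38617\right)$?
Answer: $2087970292$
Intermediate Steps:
$\left(-43468 + \left(-111\right)^{2}\right) \left(-28419 - 38617\right) = \left(-43468 + 12321\right) \left(-67036\right) = \left(-31147\right) \left(-67036\right) = 2087970292$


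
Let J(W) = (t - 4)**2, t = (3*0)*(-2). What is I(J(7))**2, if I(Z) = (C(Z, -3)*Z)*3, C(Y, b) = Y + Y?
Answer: 2359296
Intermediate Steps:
t = 0 (t = 0*(-2) = 0)
J(W) = 16 (J(W) = (0 - 4)**2 = (-4)**2 = 16)
C(Y, b) = 2*Y
I(Z) = 6*Z**2 (I(Z) = ((2*Z)*Z)*3 = (2*Z**2)*3 = 6*Z**2)
I(J(7))**2 = (6*16**2)**2 = (6*256)**2 = 1536**2 = 2359296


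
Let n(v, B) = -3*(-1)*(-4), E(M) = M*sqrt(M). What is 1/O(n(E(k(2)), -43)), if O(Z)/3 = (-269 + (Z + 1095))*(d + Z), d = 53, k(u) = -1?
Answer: 1/100122 ≈ 9.9878e-6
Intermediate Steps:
E(M) = M**(3/2)
n(v, B) = -12 (n(v, B) = 3*(-4) = -12)
O(Z) = 3*(53 + Z)*(826 + Z) (O(Z) = 3*((-269 + (Z + 1095))*(53 + Z)) = 3*((-269 + (1095 + Z))*(53 + Z)) = 3*((826 + Z)*(53 + Z)) = 3*((53 + Z)*(826 + Z)) = 3*(53 + Z)*(826 + Z))
1/O(n(E(k(2)), -43)) = 1/(131334 + 3*(-12)**2 + 2637*(-12)) = 1/(131334 + 3*144 - 31644) = 1/(131334 + 432 - 31644) = 1/100122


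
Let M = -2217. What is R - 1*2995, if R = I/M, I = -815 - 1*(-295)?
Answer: -6639395/2217 ≈ -2994.8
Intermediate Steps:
I = -520 (I = -815 + 295 = -520)
R = 520/2217 (R = -520/(-2217) = -520*(-1/2217) = 520/2217 ≈ 0.23455)
R - 1*2995 = 520/2217 - 1*2995 = 520/2217 - 2995 = -6639395/2217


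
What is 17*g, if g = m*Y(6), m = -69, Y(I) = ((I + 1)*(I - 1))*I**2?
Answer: -1477980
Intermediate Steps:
Y(I) = I**2*(1 + I)*(-1 + I) (Y(I) = ((1 + I)*(-1 + I))*I**2 = I**2*(1 + I)*(-1 + I))
g = -86940 (g = -69*(6**4 - 1*6**2) = -69*(1296 - 1*36) = -69*(1296 - 36) = -69*1260 = -86940)
17*g = 17*(-86940) = -1477980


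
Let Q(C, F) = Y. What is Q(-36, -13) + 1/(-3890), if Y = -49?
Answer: -190611/3890 ≈ -49.000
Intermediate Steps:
Q(C, F) = -49
Q(-36, -13) + 1/(-3890) = -49 + 1/(-3890) = -49 - 1/3890 = -190611/3890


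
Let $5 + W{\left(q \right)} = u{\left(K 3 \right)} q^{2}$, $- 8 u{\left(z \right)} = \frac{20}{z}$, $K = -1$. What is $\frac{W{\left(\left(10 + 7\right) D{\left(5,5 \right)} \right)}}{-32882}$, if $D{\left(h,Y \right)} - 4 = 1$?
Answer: $- \frac{36095}{197292} \approx -0.18295$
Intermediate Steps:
$D{\left(h,Y \right)} = 5$ ($D{\left(h,Y \right)} = 4 + 1 = 5$)
$u{\left(z \right)} = - \frac{5}{2 z}$ ($u{\left(z \right)} = - \frac{20 \frac{1}{z}}{8} = - \frac{5}{2 z}$)
$W{\left(q \right)} = -5 + \frac{5 q^{2}}{6}$ ($W{\left(q \right)} = -5 + - \frac{5}{2 \left(\left(-1\right) 3\right)} q^{2} = -5 + - \frac{5}{2 \left(-3\right)} q^{2} = -5 + \left(- \frac{5}{2}\right) \left(- \frac{1}{3}\right) q^{2} = -5 + \frac{5 q^{2}}{6}$)
$\frac{W{\left(\left(10 + 7\right) D{\left(5,5 \right)} \right)}}{-32882} = \frac{-5 + \frac{5 \left(\left(10 + 7\right) 5\right)^{2}}{6}}{-32882} = \left(-5 + \frac{5 \left(17 \cdot 5\right)^{2}}{6}\right) \left(- \frac{1}{32882}\right) = \left(-5 + \frac{5 \cdot 85^{2}}{6}\right) \left(- \frac{1}{32882}\right) = \left(-5 + \frac{5}{6} \cdot 7225\right) \left(- \frac{1}{32882}\right) = \left(-5 + \frac{36125}{6}\right) \left(- \frac{1}{32882}\right) = \frac{36095}{6} \left(- \frac{1}{32882}\right) = - \frac{36095}{197292}$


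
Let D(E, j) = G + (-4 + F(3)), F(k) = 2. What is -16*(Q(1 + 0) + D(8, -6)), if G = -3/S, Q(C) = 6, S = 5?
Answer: -272/5 ≈ -54.400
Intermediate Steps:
G = -⅗ (G = -3/5 = -3*⅕ = -⅗ ≈ -0.60000)
D(E, j) = -13/5 (D(E, j) = -⅗ + (-4 + 2) = -⅗ - 2 = -13/5)
-16*(Q(1 + 0) + D(8, -6)) = -16*(6 - 13/5) = -16*17/5 = -272/5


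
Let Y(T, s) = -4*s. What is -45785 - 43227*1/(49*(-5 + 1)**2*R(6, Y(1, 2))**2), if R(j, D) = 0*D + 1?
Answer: -35938667/784 ≈ -45840.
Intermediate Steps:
R(j, D) = 1 (R(j, D) = 0 + 1 = 1)
-45785 - 43227*1/(49*(-5 + 1)**2*R(6, Y(1, 2))**2) = -45785 - 43227*1/(49*(-5 + 1)**2) = -45785 - 43227/(((-1*(-4)*1)*7)**2) = -45785 - 43227/(((4*1)*7)**2) = -45785 - 43227/((4*7)**2) = -45785 - 43227/(28**2) = -45785 - 43227/784 = -35938667/784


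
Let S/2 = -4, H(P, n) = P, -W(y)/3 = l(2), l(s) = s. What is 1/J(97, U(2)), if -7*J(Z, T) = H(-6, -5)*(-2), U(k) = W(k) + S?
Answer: -7/12 ≈ -0.58333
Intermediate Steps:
W(y) = -6 (W(y) = -3*2 = -6)
S = -8 (S = 2*(-4) = -8)
U(k) = -14 (U(k) = -6 - 8 = -14)
J(Z, T) = -12/7 (J(Z, T) = -(-6)*(-2)/7 = -⅐*12 = -12/7)
1/J(97, U(2)) = 1/(-12/7) = -7/12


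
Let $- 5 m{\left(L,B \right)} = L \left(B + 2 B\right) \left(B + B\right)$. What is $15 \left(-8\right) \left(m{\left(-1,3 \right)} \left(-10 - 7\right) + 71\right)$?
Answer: $13512$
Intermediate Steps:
$m{\left(L,B \right)} = - \frac{6 L B^{2}}{5}$ ($m{\left(L,B \right)} = - \frac{L \left(B + 2 B\right) \left(B + B\right)}{5} = - \frac{L 3 B 2 B}{5} = - \frac{L 6 B^{2}}{5} = - \frac{6 L B^{2}}{5}$)
$15 \left(-8\right) \left(m{\left(-1,3 \right)} \left(-10 - 7\right) + 71\right) = 15 \left(-8\right) \left(\left(- \frac{6}{5}\right) \left(-1\right) 3^{2} \left(-10 - 7\right) + 71\right) = - 120 \left(\left(- \frac{6}{5}\right) \left(-1\right) 9 \left(-17\right) + 71\right) = - 120 \left(\frac{54}{5} \left(-17\right) + 71\right) = - 120 \left(- \frac{918}{5} + 71\right) = \left(-120\right) \left(- \frac{563}{5}\right) = 13512$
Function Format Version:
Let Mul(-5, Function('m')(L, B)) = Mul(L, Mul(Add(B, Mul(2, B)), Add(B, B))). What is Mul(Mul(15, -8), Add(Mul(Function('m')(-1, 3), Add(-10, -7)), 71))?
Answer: 13512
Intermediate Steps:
Function('m')(L, B) = Mul(Rational(-6, 5), L, Pow(B, 2)) (Function('m')(L, B) = Mul(Rational(-1, 5), Mul(L, Mul(Add(B, Mul(2, B)), Add(B, B)))) = Mul(Rational(-1, 5), Mul(L, Mul(Mul(3, B), Mul(2, B)))) = Mul(Rational(-1, 5), Mul(L, Mul(6, Pow(B, 2)))) = Mul(Rational(-1, 5), Mul(6, L, Pow(B, 2))) = Mul(Rational(-6, 5), L, Pow(B, 2)))
Mul(Mul(15, -8), Add(Mul(Function('m')(-1, 3), Add(-10, -7)), 71)) = Mul(Mul(15, -8), Add(Mul(Mul(Rational(-6, 5), -1, Pow(3, 2)), Add(-10, -7)), 71)) = Mul(-120, Add(Mul(Mul(Rational(-6, 5), -1, 9), -17), 71)) = Mul(-120, Add(Mul(Rational(54, 5), -17), 71)) = Mul(-120, Add(Rational(-918, 5), 71)) = Mul(-120, Rational(-563, 5)) = 13512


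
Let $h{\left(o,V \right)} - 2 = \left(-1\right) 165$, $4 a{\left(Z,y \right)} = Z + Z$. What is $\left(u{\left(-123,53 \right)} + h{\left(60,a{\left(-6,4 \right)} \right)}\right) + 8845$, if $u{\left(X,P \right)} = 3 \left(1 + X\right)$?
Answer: $8316$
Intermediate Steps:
$u{\left(X,P \right)} = 3 + 3 X$
$a{\left(Z,y \right)} = \frac{Z}{2}$ ($a{\left(Z,y \right)} = \frac{Z + Z}{4} = \frac{2 Z}{4} = \frac{Z}{2}$)
$h{\left(o,V \right)} = -163$ ($h{\left(o,V \right)} = 2 - 165 = -163$)
$\left(u{\left(-123,53 \right)} + h{\left(60,a{\left(-6,4 \right)} \right)}\right) + 8845 = \left(\left(3 + 3 \left(-123\right)\right) - 163\right) + 8845 = \left(\left(3 - 369\right) - 163\right) + 8845 = \left(-366 - 163\right) + 8845 = -529 + 8845 = 8316$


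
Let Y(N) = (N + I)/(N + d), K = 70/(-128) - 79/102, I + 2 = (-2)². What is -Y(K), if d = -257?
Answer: 2215/843161 ≈ 0.0026270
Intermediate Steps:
I = 2 (I = -2 + (-2)² = -2 + 4 = 2)
K = -4313/3264 (K = 70*(-1/128) - 79*1/102 = -35/64 - 79/102 = -4313/3264 ≈ -1.3214)
Y(N) = (2 + N)/(-257 + N) (Y(N) = (N + 2)/(N - 257) = (2 + N)/(-257 + N))
-Y(K) = -(2 - 4313/3264)/(-257 - 4313/3264) = -2215/((-843161/3264)*3264) = -(-3264)*2215/(843161*3264) = -1*(-2215/843161) = 2215/843161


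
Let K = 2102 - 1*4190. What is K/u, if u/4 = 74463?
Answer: -174/24821 ≈ -0.0070102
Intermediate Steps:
u = 297852 (u = 4*74463 = 297852)
K = -2088 (K = 2102 - 4190 = -2088)
K/u = -2088/297852 = -2088*1/297852 = -174/24821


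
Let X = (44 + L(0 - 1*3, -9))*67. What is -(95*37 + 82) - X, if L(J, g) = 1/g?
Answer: -58838/9 ≈ -6537.6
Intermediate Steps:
X = 26465/9 (X = (44 + 1/(-9))*67 = (44 - 1/9)*67 = (395/9)*67 = 26465/9 ≈ 2940.6)
-(95*37 + 82) - X = -(95*37 + 82) - 1*26465/9 = -(3515 + 82) - 26465/9 = -1*3597 - 26465/9 = -3597 - 26465/9 = -58838/9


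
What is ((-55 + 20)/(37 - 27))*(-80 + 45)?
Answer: 245/2 ≈ 122.50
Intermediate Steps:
((-55 + 20)/(37 - 27))*(-80 + 45) = -35/10*(-35) = -35*1/10*(-35) = -7/2*(-35) = 245/2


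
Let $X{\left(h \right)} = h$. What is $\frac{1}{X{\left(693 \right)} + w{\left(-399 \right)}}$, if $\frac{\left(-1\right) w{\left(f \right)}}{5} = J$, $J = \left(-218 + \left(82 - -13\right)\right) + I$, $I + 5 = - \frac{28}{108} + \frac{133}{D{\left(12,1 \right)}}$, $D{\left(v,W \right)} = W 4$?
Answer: $\frac{108}{126149} \approx 0.00085613$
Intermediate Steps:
$D{\left(v,W \right)} = 4 W$
$I = \frac{3023}{108}$ ($I = -5 + \left(- \frac{28}{108} + \frac{133}{4 \cdot 1}\right) = -5 + \left(\left(-28\right) \frac{1}{108} + \frac{133}{4}\right) = -5 + \left(- \frac{7}{27} + 133 \cdot \frac{1}{4}\right) = -5 + \left(- \frac{7}{27} + \frac{133}{4}\right) = -5 + \frac{3563}{108} = \frac{3023}{108} \approx 27.991$)
$J = - \frac{10261}{108}$ ($J = \left(-218 + \left(82 - -13\right)\right) + \frac{3023}{108} = \left(-218 + \left(82 + 13\right)\right) + \frac{3023}{108} = \left(-218 + 95\right) + \frac{3023}{108} = -123 + \frac{3023}{108} = - \frac{10261}{108} \approx -95.009$)
$w{\left(f \right)} = \frac{51305}{108}$ ($w{\left(f \right)} = \left(-5\right) \left(- \frac{10261}{108}\right) = \frac{51305}{108}$)
$\frac{1}{X{\left(693 \right)} + w{\left(-399 \right)}} = \frac{1}{693 + \frac{51305}{108}} = \frac{1}{\frac{126149}{108}} = \frac{108}{126149}$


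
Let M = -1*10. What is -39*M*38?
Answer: 14820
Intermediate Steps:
M = -10
-39*M*38 = -39*(-10)*38 = 390*38 = 14820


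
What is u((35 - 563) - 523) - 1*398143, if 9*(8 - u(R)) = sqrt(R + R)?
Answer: -398135 - I*sqrt(2102)/9 ≈ -3.9814e+5 - 5.0942*I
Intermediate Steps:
u(R) = 8 - sqrt(2)*sqrt(R)/9 (u(R) = 8 - sqrt(R + R)/9 = 8 - sqrt(2)*sqrt(R)/9)
u((35 - 563) - 523) - 1*398143 = (8 - sqrt(2)*sqrt((35 - 563) - 523)/9) - 1*398143 = (8 - sqrt(2)*sqrt(-528 - 523)/9) - 398143 = (8 - sqrt(2)*sqrt(-1051)/9) - 398143 = (8 - sqrt(2)*I*sqrt(1051)/9) - 398143 = (8 - I*sqrt(2102)/9) - 398143 = -398135 - I*sqrt(2102)/9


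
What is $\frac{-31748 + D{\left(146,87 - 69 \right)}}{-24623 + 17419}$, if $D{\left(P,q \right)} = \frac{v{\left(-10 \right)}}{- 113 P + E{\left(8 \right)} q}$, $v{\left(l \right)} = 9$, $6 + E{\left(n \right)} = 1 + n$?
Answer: $\frac{522064121}{118462576} \approx 4.407$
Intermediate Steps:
$E{\left(n \right)} = -5 + n$ ($E{\left(n \right)} = -6 + \left(1 + n\right) = -5 + n$)
$D{\left(P,q \right)} = \frac{9}{- 113 P + 3 q}$ ($D{\left(P,q \right)} = \frac{9}{- 113 P + \left(-5 + 8\right) q} = \frac{9}{- 113 P + 3 q}$)
$\frac{-31748 + D{\left(146,87 - 69 \right)}}{-24623 + 17419} = \frac{-31748 + \frac{9}{\left(-113\right) 146 + 3 \left(87 - 69\right)}}{-24623 + 17419} = \frac{-31748 + \frac{9}{-16498 + 3 \cdot 18}}{-7204} = \left(-31748 + \frac{9}{-16498 + 54}\right) \left(- \frac{1}{7204}\right) = \left(-31748 + \frac{9}{-16444}\right) \left(- \frac{1}{7204}\right) = \left(-31748 + 9 \left(- \frac{1}{16444}\right)\right) \left(- \frac{1}{7204}\right) = \left(-31748 - \frac{9}{16444}\right) \left(- \frac{1}{7204}\right) = \left(- \frac{522064121}{16444}\right) \left(- \frac{1}{7204}\right) = \frac{522064121}{118462576}$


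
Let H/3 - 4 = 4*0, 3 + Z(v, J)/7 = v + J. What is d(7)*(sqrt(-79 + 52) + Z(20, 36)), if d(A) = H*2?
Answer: 8904 + 72*I*sqrt(3) ≈ 8904.0 + 124.71*I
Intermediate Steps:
Z(v, J) = -21 + 7*J + 7*v (Z(v, J) = -21 + 7*(v + J) = -21 + 7*(J + v) = -21 + (7*J + 7*v) = -21 + 7*J + 7*v)
H = 12 (H = 12 + 3*(4*0) = 12 + 3*0 = 12 + 0 = 12)
d(A) = 24 (d(A) = 12*2 = 24)
d(7)*(sqrt(-79 + 52) + Z(20, 36)) = 24*(sqrt(-79 + 52) + (-21 + 7*36 + 7*20)) = 24*(sqrt(-27) + (-21 + 252 + 140)) = 24*(3*I*sqrt(3) + 371) = 24*(371 + 3*I*sqrt(3)) = 8904 + 72*I*sqrt(3)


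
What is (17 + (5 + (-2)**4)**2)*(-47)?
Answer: -21526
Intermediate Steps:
(17 + (5 + (-2)**4)**2)*(-47) = (17 + (5 + 16)**2)*(-47) = (17 + 21**2)*(-47) = (17 + 441)*(-47) = 458*(-47) = -21526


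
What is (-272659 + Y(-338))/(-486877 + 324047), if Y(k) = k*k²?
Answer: 38887131/162830 ≈ 238.82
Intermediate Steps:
Y(k) = k³
(-272659 + Y(-338))/(-486877 + 324047) = (-272659 + (-338)³)/(-486877 + 324047) = (-272659 - 38614472)/(-162830) = -38887131*(-1/162830) = 38887131/162830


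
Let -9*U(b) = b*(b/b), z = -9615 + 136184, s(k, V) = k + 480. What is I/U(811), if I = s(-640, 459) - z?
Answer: 1140561/811 ≈ 1406.4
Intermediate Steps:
s(k, V) = 480 + k
z = 126569
I = -126729 (I = (480 - 640) - 1*126569 = -160 - 126569 = -126729)
U(b) = -b/9 (U(b) = -b*b/b/9 = -b/9)
I/U(811) = -126729/((-⅑*811)) = -126729/(-811/9) = -126729*(-9/811) = 1140561/811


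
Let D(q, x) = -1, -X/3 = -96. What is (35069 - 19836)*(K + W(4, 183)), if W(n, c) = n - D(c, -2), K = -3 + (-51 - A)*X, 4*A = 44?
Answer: -271969982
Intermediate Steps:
X = 288 (X = -3*(-96) = 288)
A = 11 (A = (¼)*44 = 11)
K = -17859 (K = -3 + (-51 - 1*11)*288 = -3 + (-51 - 11)*288 = -3 - 62*288 = -3 - 17856 = -17859)
W(n, c) = 1 + n (W(n, c) = n - 1*(-1) = n + 1 = 1 + n)
(35069 - 19836)*(K + W(4, 183)) = (35069 - 19836)*(-17859 + (1 + 4)) = 15233*(-17859 + 5) = 15233*(-17854) = -271969982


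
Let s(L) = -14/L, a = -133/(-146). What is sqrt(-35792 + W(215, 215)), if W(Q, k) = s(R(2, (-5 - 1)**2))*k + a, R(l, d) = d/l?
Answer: I*sqrt(6898386266)/438 ≈ 189.63*I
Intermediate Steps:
a = 133/146 (a = -133*(-1/146) = 133/146 ≈ 0.91096)
W(Q, k) = 133/146 - 7*k/9 (W(Q, k) = (-14*2/(-5 - 1)**2)*k + 133/146 = (-14/((-6)**2*(1/2)))*k + 133/146 = (-14/(36*(1/2)))*k + 133/146 = (-14/18)*k + 133/146 = (-14*1/18)*k + 133/146 = -7*k/9 + 133/146 = 133/146 - 7*k/9)
sqrt(-35792 + W(215, 215)) = sqrt(-35792 + (133/146 - 7/9*215)) = sqrt(-35792 + (133/146 - 1505/9)) = sqrt(-35792 - 218533/1314) = sqrt(-47249221/1314) = I*sqrt(6898386266)/438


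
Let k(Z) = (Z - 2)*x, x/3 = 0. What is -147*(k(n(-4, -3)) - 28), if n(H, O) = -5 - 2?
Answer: 4116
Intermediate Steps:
x = 0 (x = 3*0 = 0)
n(H, O) = -7
k(Z) = 0 (k(Z) = (Z - 2)*0 = (-2 + Z)*0 = 0)
-147*(k(n(-4, -3)) - 28) = -147*(0 - 28) = -147*(-28) = 4116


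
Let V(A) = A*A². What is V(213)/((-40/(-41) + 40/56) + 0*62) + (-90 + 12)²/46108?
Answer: 31969585849338/5590595 ≈ 5.7185e+6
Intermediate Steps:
V(A) = A³
V(213)/((-40/(-41) + 40/56) + 0*62) + (-90 + 12)²/46108 = 213³/((-40/(-41) + 40/56) + 0*62) + (-90 + 12)²/46108 = 9663597/((-40*(-1/41) + 40*(1/56)) + 0) + (-78)²*(1/46108) = 9663597/((40/41 + 5/7) + 0) + 6084*(1/46108) = 9663597/(485/287 + 0) + 1521/11527 = 9663597/(485/287) + 1521/11527 = 9663597*(287/485) + 1521/11527 = 2773452339/485 + 1521/11527 = 31969585849338/5590595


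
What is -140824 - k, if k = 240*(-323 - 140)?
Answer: -29704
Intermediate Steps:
k = -111120 (k = 240*(-463) = -111120)
-140824 - k = -140824 - 1*(-111120) = -140824 + 111120 = -29704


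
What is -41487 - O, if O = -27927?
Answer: -13560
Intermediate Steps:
-41487 - O = -41487 - 1*(-27927) = -41487 + 27927 = -13560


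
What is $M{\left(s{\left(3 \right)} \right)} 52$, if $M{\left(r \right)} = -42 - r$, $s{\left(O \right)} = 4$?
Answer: $-2392$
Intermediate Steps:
$M{\left(s{\left(3 \right)} \right)} 52 = \left(-42 - 4\right) 52 = \left(-46\right) 52 = -2392$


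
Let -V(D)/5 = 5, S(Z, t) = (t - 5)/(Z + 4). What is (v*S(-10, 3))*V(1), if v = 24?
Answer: -200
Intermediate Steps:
S(Z, t) = (-5 + t)/(4 + Z)
V(D) = -25 (V(D) = -5*5 = -25)
(v*S(-10, 3))*V(1) = (24*((-5 + 3)/(4 - 10)))*(-25) = (24*(-2/(-6)))*(-25) = (24*(-⅙*(-2)))*(-25) = (24*(⅓))*(-25) = 8*(-25) = -200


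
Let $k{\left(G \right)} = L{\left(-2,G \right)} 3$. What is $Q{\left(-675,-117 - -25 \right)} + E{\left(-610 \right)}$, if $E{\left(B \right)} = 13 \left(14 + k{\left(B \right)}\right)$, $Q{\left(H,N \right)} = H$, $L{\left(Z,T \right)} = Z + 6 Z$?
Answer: $-1039$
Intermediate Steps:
$L{\left(Z,T \right)} = 7 Z$
$k{\left(G \right)} = -42$ ($k{\left(G \right)} = 7 \left(-2\right) 3 = \left(-14\right) 3 = -42$)
$E{\left(B \right)} = -364$ ($E{\left(B \right)} = 13 \left(14 - 42\right) = 13 \left(-28\right) = -364$)
$Q{\left(-675,-117 - -25 \right)} + E{\left(-610 \right)} = -675 - 364 = -1039$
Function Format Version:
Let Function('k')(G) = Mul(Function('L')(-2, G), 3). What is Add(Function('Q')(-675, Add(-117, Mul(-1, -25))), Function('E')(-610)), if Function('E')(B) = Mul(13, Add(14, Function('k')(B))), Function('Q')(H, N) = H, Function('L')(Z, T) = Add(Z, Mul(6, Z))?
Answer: -1039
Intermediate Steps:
Function('L')(Z, T) = Mul(7, Z)
Function('k')(G) = -42 (Function('k')(G) = Mul(Mul(7, -2), 3) = Mul(-14, 3) = -42)
Function('E')(B) = -364 (Function('E')(B) = Mul(13, Add(14, -42)) = Mul(13, -28) = -364)
Add(Function('Q')(-675, Add(-117, Mul(-1, -25))), Function('E')(-610)) = Add(-675, -364) = -1039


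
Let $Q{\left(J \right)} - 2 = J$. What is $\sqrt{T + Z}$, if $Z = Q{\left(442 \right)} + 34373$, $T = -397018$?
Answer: $i \sqrt{362201} \approx 601.83 i$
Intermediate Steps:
$Q{\left(J \right)} = 2 + J$
$Z = 34817$ ($Z = \left(2 + 442\right) + 34373 = 444 + 34373 = 34817$)
$\sqrt{T + Z} = \sqrt{-397018 + 34817} = \sqrt{-362201} = i \sqrt{362201}$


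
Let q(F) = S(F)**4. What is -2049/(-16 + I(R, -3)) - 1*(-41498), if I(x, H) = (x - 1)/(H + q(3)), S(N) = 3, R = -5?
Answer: 8699719/209 ≈ 41625.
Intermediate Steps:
q(F) = 81 (q(F) = 3**4 = 81)
I(x, H) = (-1 + x)/(81 + H) (I(x, H) = (x - 1)/(H + 81) = (-1 + x)/(81 + H))
-2049/(-16 + I(R, -3)) - 1*(-41498) = -2049/(-16 + (-1 - 5)/(81 - 3)) - 1*(-41498) = -2049/(-16 - 6/78) + 41498 = -2049/(-16 + (1/78)*(-6)) + 41498 = -2049/(-16 - 1/13) + 41498 = -2049/(-209/13) + 41498 = -2049*(-13/209) + 41498 = 26637/209 + 41498 = 8699719/209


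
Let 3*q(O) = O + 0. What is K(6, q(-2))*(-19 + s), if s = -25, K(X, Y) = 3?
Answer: -132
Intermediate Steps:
q(O) = O/3 (q(O) = (O + 0)/3 = O/3)
K(6, q(-2))*(-19 + s) = 3*(-19 - 25) = 3*(-44) = -132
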